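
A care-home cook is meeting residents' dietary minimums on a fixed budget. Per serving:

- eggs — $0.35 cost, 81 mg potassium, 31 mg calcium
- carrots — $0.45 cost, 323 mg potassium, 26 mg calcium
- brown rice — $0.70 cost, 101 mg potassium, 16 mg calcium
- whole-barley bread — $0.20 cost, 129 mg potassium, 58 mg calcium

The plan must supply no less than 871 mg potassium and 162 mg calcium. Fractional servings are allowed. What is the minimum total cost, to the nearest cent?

$1.25

eggs only: max(871/81, 162/31) = 10.75 servings → $3.76.
carrots only: max(871/323, 162/26) = 6.231 servings → $2.80.
brown rice only: max(871/101, 162/16) = 10.12 servings → $7.09.
whole-barley bread only: max(871/129, 162/58) = 6.752 servings → $1.35.
eggs + carrots with both tight: 3.754 servings and 1.755 servings → $2.10.
eggs + brown rice with both tight: 1.322 servings and 7.563 servings → $5.76.
eggs + whole-barley bread: intersection lies outside the first quadrant.
carrots + brown rice: the both-tight solution has a negative serving — not a feasible corner.
carrots + whole-barley bread with both tight: 1.926 servings and 1.93 servings → $1.25.
brown rice + whole-barley bread with both tight: 7.807 servings and 0.6394 servings → $5.59.
So the least-cost plan costs $1.25.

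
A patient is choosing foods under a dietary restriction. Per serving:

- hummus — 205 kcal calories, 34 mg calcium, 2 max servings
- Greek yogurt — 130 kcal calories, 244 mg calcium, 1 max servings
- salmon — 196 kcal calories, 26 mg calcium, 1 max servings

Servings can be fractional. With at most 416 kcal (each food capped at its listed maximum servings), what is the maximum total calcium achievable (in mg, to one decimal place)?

Calcium per kcal: Greek yogurt 1.877, hummus 0.1659, salmon 0.1327.
Take 1 serving of Greek yogurt: uses 130 kcal, +244.0 mg calcium (running total 244.0 mg).
Take 1.395 servings of hummus: uses 286 kcal, +47.4 mg calcium (running total 291.4 mg).
Greedy by best ratio exhausts the calories allowance optimally: 291.4 mg.

291.4 mg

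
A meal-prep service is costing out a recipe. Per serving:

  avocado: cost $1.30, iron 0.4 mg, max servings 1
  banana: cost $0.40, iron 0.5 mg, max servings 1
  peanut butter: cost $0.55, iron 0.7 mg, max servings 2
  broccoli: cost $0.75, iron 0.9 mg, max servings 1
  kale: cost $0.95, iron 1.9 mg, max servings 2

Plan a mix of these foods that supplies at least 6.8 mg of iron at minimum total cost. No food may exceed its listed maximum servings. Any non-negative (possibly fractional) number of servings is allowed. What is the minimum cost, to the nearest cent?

$4.80

Cost per mg of iron: kale $0.5000, peanut butter $0.7857, banana $0.8000, broccoli $0.8333, avocado $3.2500.
Take 2 servings of kale: +3.8 mg iron for $1.90 (total $1.90, still need 3.0 mg).
Take 2 servings of peanut butter: +1.4 mg iron for $1.10 (total $3.00, still need 1.6 mg).
Take 1 serving of banana: +0.5 mg iron for $0.40 (total $3.40, still need 1.1 mg).
Take 1 serving of broccoli: +0.9 mg iron for $0.75 (total $4.15, still need 0.2 mg).
Take 0.5 servings of avocado: +0.2 mg iron for $0.65 (total $4.80, still need 0.0 mg).
Filling from the cheapest source first is optimal under one linear minimum: $4.80.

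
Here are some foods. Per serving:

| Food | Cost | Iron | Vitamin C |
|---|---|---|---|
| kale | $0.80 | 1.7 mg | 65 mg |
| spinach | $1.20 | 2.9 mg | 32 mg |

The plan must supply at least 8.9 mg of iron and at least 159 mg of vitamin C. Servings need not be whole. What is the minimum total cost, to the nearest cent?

Minimising a linear cost over {iron ≥ 8.9, vitamin C ≥ 159, servings ≥ 0} — the optimum is at a vertex, using one or two foods.
kale only: max(8.9/1.7, 159/65) = 5.235 servings → $4.19.
spinach only: max(8.9/2.9, 159/32) = 4.969 servings → $5.96.
kale + spinach with both tight: 1.315 servings and 2.298 servings → $3.81.
The minimum over all feasible corners is $3.81.

$3.81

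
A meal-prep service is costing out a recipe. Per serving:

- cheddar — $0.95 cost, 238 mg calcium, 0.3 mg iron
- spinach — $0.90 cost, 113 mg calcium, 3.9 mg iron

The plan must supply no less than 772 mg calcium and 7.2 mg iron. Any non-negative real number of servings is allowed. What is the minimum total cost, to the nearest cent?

At the optimum either one food covers both requirements or two foods hit both targets exactly; no other combination can be cheaper.
cheddar only: max(772/238, 7.2/0.3) = 24 servings → $22.80.
spinach only: max(772/113, 7.2/3.9) = 6.832 servings → $6.15.
cheddar + spinach with both tight: 2.457 servings and 1.657 servings → $3.83.
Cheapest feasible corner: $3.83.

$3.83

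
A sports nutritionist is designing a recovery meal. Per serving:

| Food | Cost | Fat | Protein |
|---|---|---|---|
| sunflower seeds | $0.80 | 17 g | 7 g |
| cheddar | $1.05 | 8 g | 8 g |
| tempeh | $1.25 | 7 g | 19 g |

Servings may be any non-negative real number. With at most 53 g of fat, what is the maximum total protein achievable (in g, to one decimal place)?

143.9 g

Protein per g fat: tempeh 2.714, cheddar 1, sunflower seeds 0.4118.
With no serving limits, spend the whole fat allowance on tempeh: 53 g / 7 g × 19 g = 143.9 g.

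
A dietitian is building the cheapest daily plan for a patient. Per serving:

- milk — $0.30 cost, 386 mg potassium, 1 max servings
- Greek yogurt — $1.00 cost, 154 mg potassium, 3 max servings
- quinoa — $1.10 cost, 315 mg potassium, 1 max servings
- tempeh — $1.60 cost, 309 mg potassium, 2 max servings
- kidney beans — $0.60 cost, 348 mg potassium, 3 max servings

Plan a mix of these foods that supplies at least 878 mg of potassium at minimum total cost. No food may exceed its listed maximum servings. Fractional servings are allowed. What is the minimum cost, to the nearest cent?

$1.15

Cost per mg of potassium: milk $0.0008, kidney beans $0.0017, quinoa $0.0035, tempeh $0.0052, Greek yogurt $0.0065.
Take 1 serving of milk: +386.0 mg potassium for $0.30 (total $0.30, still need 492.0 mg).
Take 1.414 servings of kidney beans: +492.0 mg potassium for $0.85 (total $1.15, still need 0.0 mg).
Filling from the cheapest source first is optimal under one linear minimum: $1.15.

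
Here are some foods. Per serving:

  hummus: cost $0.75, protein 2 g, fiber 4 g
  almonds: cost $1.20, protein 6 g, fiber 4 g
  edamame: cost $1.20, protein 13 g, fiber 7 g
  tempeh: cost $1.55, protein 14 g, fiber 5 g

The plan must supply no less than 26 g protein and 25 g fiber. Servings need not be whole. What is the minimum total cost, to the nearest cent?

Compare the cost at each extreme point of the feasible region.
hummus only: max(26/2, 25/4) = 13 servings → $9.75.
almonds only: max(26/6, 25/4) = 6.25 servings → $7.50.
edamame only: max(26/13, 25/7) = 3.571 servings → $4.29.
tempeh only: max(26/14, 25/5) = 5 servings → $7.75.
hummus + almonds with both tight: 2.875 servings and 3.375 servings → $6.21.
hummus + edamame with both tight: 3.763 servings and 1.421 servings → $4.53.
hummus + tempeh with both tight: 4.783 servings and 1.174 servings → $5.41.
almonds + edamame: the both-tight solution has a negative serving — not a feasible corner.
almonds + tempeh with both targets exact would need a negative amount; discard.
edamame + tempeh with both targets exact would need a negative amount; discard.
So the least-cost plan costs $4.29.

$4.29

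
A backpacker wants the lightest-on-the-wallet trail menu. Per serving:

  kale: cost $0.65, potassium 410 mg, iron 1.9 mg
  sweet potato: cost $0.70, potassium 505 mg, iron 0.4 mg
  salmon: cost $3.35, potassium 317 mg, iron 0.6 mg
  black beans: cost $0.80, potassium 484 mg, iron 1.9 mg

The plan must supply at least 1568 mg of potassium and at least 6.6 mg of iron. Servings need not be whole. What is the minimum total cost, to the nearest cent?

For a min-cost LP with two ≥-constraints, a basic feasible solution has at most two positive variables.
kale only: max(1568/410, 6.6/1.9) = 3.824 servings → $2.49.
sweet potato only: max(1568/505, 6.6/0.4) = 16.5 servings → $11.55.
salmon only: max(1568/317, 6.6/0.6) = 11 servings → $36.85.
black beans only: max(1568/484, 6.6/1.9) = 3.474 servings → $2.78.
kale + sweet potato with both tight: 3.401 servings and 0.3434 servings → $2.45.
kale + salmon with both tight: 3.232 servings and 0.7668 servings → $4.67.
kale + black beans with both tight: 1.531 servings and 1.943 servings → $2.55.
sweet potato + salmon with both targets exact would need a negative amount; discard.
sweet potato + black beans with both targets exact would need a negative amount; discard.
salmon + black beans: the both-tight solution has a negative serving — not a feasible corner.
Cheapest feasible corner: $2.45.

$2.45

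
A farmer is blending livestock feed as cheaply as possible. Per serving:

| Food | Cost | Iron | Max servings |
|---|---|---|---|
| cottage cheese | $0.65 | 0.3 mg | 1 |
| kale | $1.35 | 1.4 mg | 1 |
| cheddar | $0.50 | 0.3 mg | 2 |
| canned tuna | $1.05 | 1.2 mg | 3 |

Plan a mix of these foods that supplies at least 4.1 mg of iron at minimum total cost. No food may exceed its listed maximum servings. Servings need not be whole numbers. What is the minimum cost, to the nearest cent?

Cost per mg of iron: canned tuna $0.8750, kale $0.9643, cheddar $1.6667, cottage cheese $2.1667.
Take 3 servings of canned tuna: +3.6 mg iron for $3.15 (total $3.15, still need 0.5 mg).
Take 0.3571 servings of kale: +0.5 mg iron for $0.48 (total $3.63, still need 0.0 mg).
Greedy by cheapest-per-mg is optimal for a single linear constraint, so the minimum cost is $3.63.

$3.63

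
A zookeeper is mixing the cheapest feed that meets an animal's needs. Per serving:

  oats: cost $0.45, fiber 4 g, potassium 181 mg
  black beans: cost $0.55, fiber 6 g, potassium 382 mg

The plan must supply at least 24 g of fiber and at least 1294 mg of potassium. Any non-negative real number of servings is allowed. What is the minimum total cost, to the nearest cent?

This is a tiny linear program; its minimum lies at a vertex of the feasible set. List the vertices and price them.
oats only: max(24/4, 1294/181) = 7.149 servings → $3.22.
black beans only: max(24/6, 1294/382) = 4 servings → $2.20.
oats + black beans with both tight: 3.176 servings and 1.882 servings → $2.46.
Cheapest feasible corner: $2.20.

$2.20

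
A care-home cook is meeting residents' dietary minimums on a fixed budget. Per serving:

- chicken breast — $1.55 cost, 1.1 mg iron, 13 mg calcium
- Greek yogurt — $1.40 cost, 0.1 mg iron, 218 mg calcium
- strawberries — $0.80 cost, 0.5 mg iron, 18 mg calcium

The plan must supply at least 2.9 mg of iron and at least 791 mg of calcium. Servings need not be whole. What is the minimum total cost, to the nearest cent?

$8.48

For a min-cost LP with two ≥-constraints, a basic feasible solution has at most two positive variables.
chicken breast only: max(2.9/1.1, 791/13) = 60.85 servings → $94.31.
Greek yogurt only: max(2.9/0.1, 791/218) = 29 servings → $40.60.
strawberries only: max(2.9/0.5, 791/18) = 43.94 servings → $35.16.
chicken breast + Greek yogurt with both tight: 2.319 servings and 3.49 servings → $8.48.
chicken breast + strawberries: the both-tight solution has a negative serving — not a feasible corner.
Greek yogurt + strawberries with both tight: 3.202 servings and 5.16 servings → $8.61.
So the least-cost plan costs $8.48.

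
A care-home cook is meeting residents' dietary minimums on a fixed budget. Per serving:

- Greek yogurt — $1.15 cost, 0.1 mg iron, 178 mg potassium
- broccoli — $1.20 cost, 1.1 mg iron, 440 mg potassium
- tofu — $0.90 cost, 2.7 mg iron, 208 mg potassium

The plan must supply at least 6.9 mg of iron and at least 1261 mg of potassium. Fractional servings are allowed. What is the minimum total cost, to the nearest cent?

An LP optimum is at a vertex; with two nutrient constraints at most two foods are used. Check each candidate.
Greek yogurt only: max(6.9/0.1, 1261/178) = 69 servings → $79.35.
broccoli only: max(6.9/1.1, 1261/440) = 6.273 servings → $7.53.
tofu only: max(6.9/2.7, 1261/208) = 6.062 servings → $5.46.
Greek yogurt + broccoli with both targets exact would need a negative amount; discard.
Greek yogurt + tofu with both tight: 4.283 servings and 2.397 servings → $7.08.
broccoli + tofu with both tight: 2.053 servings and 1.719 servings → $4.01.
Cheapest feasible corner: $4.01.

$4.01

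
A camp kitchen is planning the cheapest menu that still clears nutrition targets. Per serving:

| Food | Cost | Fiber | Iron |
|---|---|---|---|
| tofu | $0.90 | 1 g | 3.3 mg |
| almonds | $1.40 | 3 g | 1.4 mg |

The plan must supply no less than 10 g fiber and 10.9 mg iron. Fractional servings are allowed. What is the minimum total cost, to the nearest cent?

$5.62

An LP optimum is at a vertex; with two nutrient constraints at most two foods are used. Check each candidate.
tofu only: max(10/1, 10.9/3.3) = 10 servings → $9.00.
almonds only: max(10/3, 10.9/1.4) = 7.786 servings → $10.90.
tofu + almonds with both tight: 2.2 servings and 2.6 servings → $5.62.
So the least-cost plan costs $5.62.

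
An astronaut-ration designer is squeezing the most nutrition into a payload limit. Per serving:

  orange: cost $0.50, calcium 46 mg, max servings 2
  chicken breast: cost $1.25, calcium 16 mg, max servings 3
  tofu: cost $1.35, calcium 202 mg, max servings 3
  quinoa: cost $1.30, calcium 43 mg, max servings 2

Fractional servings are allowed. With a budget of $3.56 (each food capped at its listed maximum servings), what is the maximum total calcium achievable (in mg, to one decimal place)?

Calcium per dollar: tofu 149.6, orange 92, quinoa 33.08, chicken breast 12.8.
Take 2.637 servings of tofu: spends $3.56, +532.7 mg calcium (running total 532.7 mg).
Filling greedily by calcium-per-dollar is optimal for one linear limit, giving 532.7 mg.

532.7 mg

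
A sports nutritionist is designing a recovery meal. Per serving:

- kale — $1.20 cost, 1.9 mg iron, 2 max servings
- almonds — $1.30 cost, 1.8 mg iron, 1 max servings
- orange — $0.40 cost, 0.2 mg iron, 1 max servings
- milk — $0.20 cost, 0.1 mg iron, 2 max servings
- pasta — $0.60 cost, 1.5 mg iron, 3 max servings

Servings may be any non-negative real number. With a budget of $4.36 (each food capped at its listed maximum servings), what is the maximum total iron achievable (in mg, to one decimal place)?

8.5 mg

Iron per dollar: pasta 2.5, kale 1.583, almonds 1.385, orange 0.5, milk 0.5.
Take 3 servings of pasta: spends $1.80, +4.5 mg iron (running total 4.5 mg).
Take 2 servings of kale: spends $2.40, +3.8 mg iron (running total 8.3 mg).
Take 0.1231 servings of almonds: spends $0.16, +0.2 mg iron (running total 8.5 mg).
Filling greedily by iron-per-dollar is optimal for one linear limit, giving 8.5 mg.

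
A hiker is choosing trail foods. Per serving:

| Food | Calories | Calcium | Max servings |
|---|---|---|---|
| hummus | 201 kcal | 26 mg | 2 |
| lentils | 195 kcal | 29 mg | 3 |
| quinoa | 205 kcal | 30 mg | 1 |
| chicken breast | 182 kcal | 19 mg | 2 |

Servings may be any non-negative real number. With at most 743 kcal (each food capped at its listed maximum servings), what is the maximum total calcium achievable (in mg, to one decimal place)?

110.1 mg

Calcium per kcal: lentils 0.1487, quinoa 0.1463, hummus 0.1294, chicken breast 0.1044.
Take 3 servings of lentils: uses 585 kcal, +87.0 mg calcium (running total 87.0 mg).
Take 0.7707 servings of quinoa: uses 158 kcal, +23.1 mg calcium (running total 110.1 mg).
Greedy by best ratio exhausts the calories allowance optimally: 110.1 mg.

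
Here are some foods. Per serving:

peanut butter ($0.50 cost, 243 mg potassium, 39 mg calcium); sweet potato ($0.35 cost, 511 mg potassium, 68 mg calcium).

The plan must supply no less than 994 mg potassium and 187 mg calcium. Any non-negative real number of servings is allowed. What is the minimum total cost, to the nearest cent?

peanut butter only: max(994/243, 187/39) = 4.795 servings → $2.40.
sweet potato only: max(994/511, 187/68) = 2.75 servings → $0.96.
peanut butter + sweet potato: the both-tight solution has a negative serving — not a feasible corner.
The minimum over all feasible corners is $0.96.

$0.96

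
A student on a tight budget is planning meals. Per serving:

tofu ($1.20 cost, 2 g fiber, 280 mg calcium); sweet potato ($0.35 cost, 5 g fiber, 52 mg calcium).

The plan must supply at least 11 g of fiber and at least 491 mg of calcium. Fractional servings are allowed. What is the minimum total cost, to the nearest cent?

For a min-cost LP with two ≥-constraints, a basic feasible solution has at most two positive variables.
tofu only: max(11/2, 491/280) = 5.5 servings → $6.60.
sweet potato only: max(11/5, 491/52) = 9.442 servings → $3.30.
tofu + sweet potato with both tight: 1.453 servings and 1.619 servings → $2.31.
So the least-cost plan costs $2.31.

$2.31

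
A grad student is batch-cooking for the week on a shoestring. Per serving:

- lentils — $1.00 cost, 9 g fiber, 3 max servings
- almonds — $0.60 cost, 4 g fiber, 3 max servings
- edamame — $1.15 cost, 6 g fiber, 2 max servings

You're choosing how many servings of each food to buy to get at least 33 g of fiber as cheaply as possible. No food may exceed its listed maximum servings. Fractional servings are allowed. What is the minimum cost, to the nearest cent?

$3.90

Cost per g of fiber: lentils $0.1111, almonds $0.1500, edamame $0.1917.
Take 3 servings of lentils: +27.0 g fiber for $3.00 (total $3.00, still need 6.0 g).
Take 1.5 servings of almonds: +6.0 g fiber for $0.90 (total $3.90, still need 0.0 g).
Greedy by cheapest-per-g is optimal for a single linear constraint, so the minimum cost is $3.90.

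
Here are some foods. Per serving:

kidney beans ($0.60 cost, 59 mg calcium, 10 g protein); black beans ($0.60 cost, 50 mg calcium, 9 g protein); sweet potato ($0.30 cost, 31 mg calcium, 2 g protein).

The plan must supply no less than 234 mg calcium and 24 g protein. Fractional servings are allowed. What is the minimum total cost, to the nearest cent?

$2.31

Check every corner: each single food scaled to meet both minima, and each pair solved so both constraints bind.
kidney beans only: max(234/59, 24/10) = 3.966 servings → $2.38.
black beans only: max(234/50, 24/9) = 4.68 servings → $2.81.
sweet potato only: max(234/31, 24/2) = 12 servings → $3.60.
kidney beans + black beans: intersection lies outside the first quadrant.
kidney beans + sweet potato with both tight: 1.438 servings and 4.812 servings → $2.31.
black beans + sweet potato with both tight: 1.542 servings and 5.061 servings → $2.44.
So the least-cost plan costs $2.31.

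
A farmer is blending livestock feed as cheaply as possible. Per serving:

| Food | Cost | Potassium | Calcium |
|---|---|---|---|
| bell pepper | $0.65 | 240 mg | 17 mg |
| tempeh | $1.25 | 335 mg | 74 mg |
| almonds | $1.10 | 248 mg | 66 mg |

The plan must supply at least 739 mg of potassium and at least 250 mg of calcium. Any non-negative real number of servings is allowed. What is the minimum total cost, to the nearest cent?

An LP optimum is at a vertex; with two nutrient constraints at most two foods are used. Check each candidate.
bell pepper only: max(739/240, 250/17) = 14.71 servings → $9.56.
tempeh only: max(739/335, 250/74) = 3.378 servings → $4.22.
almonds only: max(739/248, 250/66) = 3.788 servings → $4.17.
bell pepper + tempeh with both targets exact would need a negative amount; discard.
bell pepper + almonds with both targets exact would need a negative amount; discard.
tempeh + almonds: the both-tight solution has a negative serving — not a feasible corner.
The minimum over all feasible corners is $4.17.

$4.17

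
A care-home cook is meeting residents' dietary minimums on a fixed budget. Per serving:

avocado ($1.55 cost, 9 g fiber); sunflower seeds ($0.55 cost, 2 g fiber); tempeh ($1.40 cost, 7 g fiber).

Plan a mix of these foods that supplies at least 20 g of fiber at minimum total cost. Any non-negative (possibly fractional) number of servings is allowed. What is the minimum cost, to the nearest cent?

$3.44

Cost per g of fiber: avocado $0.1722, tempeh $0.2000, sunflower seeds $0.2750.
With no serving limits, use only avocado: 20 g / 9 g = 2.222 servings × $1.55 = $3.44.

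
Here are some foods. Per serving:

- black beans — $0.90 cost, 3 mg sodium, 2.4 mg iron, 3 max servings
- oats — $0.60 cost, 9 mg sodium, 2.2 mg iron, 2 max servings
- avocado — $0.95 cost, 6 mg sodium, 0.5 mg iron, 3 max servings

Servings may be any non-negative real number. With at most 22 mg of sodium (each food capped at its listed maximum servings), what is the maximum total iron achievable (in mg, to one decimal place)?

Iron per mg sodium: black beans 0.8, oats 0.2444, avocado 0.08333.
Take 3 servings of black beans: uses 9 mg sodium, +7.2 mg iron (running total 7.2 mg).
Take 1.444 servings of oats: uses 13 mg sodium, +3.2 mg iron (running total 10.4 mg).
Filling greedily by iron-per-mg sodium is optimal for one linear limit, giving 10.4 mg.

10.4 mg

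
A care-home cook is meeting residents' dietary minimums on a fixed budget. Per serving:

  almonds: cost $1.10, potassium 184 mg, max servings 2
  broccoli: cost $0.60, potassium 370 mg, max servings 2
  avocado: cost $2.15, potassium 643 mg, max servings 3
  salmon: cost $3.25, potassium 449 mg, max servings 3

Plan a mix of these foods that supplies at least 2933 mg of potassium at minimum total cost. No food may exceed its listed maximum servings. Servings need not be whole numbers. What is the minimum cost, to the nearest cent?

$9.23

Cost per mg of potassium: broccoli $0.0016, avocado $0.0033, almonds $0.0060, salmon $0.0072.
Take 2 servings of broccoli: +740.0 mg potassium for $1.20 (total $1.20, still need 2193.0 mg).
Take 3 servings of avocado: +1929.0 mg potassium for $6.45 (total $7.65, still need 264.0 mg).
Take 1.435 servings of almonds: +264.0 mg potassium for $1.58 (total $9.23, still need 0.0 mg).
Filling from the cheapest source first is optimal under one linear minimum: $9.23.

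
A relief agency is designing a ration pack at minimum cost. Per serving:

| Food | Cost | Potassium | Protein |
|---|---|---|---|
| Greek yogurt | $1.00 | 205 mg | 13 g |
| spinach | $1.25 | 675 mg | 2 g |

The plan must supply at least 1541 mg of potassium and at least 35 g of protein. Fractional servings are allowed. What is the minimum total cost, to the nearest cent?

$4.38

With two linear requirements the optimum uses one or two foods; enumerate the corners.
Greek yogurt only: max(1541/205, 35/13) = 7.517 servings → $7.52.
spinach only: max(1541/675, 35/2) = 17.5 servings → $21.88.
Greek yogurt + spinach with both tight: 2.456 servings and 1.537 servings → $4.38.
So the least-cost plan costs $4.38.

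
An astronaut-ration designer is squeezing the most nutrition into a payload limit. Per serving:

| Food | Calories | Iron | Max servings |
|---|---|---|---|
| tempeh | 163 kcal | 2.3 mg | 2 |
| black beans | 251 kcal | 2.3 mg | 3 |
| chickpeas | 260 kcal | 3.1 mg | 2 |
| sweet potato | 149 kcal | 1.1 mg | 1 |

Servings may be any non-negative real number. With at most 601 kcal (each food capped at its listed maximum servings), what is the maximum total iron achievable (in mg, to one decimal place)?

Iron per kcal: tempeh 0.01411, chickpeas 0.01192, black beans 0.009163, sweet potato 0.007383.
Take 2 servings of tempeh: uses 326 kcal, +4.6 mg iron (running total 4.6 mg).
Take 1.058 servings of chickpeas: uses 275 kcal, +3.3 mg iron (running total 7.9 mg).
Filling greedily by iron-per-kcal is optimal for one linear limit, giving 7.9 mg.

7.9 mg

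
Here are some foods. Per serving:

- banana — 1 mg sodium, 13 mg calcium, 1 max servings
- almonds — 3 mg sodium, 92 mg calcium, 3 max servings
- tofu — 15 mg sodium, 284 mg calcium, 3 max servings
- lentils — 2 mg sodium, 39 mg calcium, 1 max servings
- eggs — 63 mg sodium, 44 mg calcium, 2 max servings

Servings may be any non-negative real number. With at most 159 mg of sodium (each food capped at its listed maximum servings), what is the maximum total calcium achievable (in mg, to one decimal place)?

1251.2 mg

Calcium per mg sodium: almonds 30.67, lentils 19.5, tofu 18.93, banana 13, eggs 0.6984.
Take 3 servings of almonds: uses 9 mg sodium, +276.0 mg calcium (running total 276.0 mg).
Take 1 serving of lentils: uses 2 mg sodium, +39.0 mg calcium (running total 315.0 mg).
Take 3 servings of tofu: uses 45 mg sodium, +852.0 mg calcium (running total 1167.0 mg).
Take 1 serving of banana: uses 1 mg sodium, +13.0 mg calcium (running total 1180.0 mg).
Take 1.619 servings of eggs: uses 102 mg sodium, +71.2 mg calcium (running total 1251.2 mg).
Greedy by best ratio exhausts the sodium allowance optimally: 1251.2 mg.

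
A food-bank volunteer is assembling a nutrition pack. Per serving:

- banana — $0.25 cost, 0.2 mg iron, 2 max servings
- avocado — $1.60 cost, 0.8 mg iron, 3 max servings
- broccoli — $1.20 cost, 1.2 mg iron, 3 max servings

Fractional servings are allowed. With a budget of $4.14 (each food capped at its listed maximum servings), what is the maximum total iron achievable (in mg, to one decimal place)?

Iron per dollar: broccoli 1, banana 0.8, avocado 0.5.
Take 3 servings of broccoli: spends $3.60, +3.6 mg iron (running total 3.6 mg).
Take 2 servings of banana: spends $0.50, +0.4 mg iron (running total 4.0 mg).
Take 0.025 servings of avocado: spends $0.04, +0.0 mg iron (running total 4.0 mg).
Filling greedily by iron-per-dollar is optimal for one linear limit, giving 4.0 mg.

4.0 mg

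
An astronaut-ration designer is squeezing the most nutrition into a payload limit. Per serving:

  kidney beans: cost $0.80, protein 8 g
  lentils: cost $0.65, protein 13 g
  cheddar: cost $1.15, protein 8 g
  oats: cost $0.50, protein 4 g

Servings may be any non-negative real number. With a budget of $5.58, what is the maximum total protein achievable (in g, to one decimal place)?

111.6 g

Protein per dollar: lentils 20, kidney beans 10, oats 8, cheddar 6.957.
With no serving limits, spend the whole cost allowance on lentils: $5.58 / $0.65 × 13 g = 111.6 g.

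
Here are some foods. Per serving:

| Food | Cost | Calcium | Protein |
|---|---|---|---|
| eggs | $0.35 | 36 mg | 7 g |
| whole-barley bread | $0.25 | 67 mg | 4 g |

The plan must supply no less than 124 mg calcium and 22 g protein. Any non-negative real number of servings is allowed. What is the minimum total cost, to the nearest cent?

$1.11

For a min-cost LP with two ≥-constraints, a basic feasible solution has at most two positive variables.
eggs only: max(124/36, 22/7) = 3.444 servings → $1.21.
whole-barley bread only: max(124/67, 22/4) = 5.5 servings → $1.38.
eggs + whole-barley bread with both tight: 3.009 servings and 0.2338 servings → $1.11.
Cheapest feasible corner: $1.11.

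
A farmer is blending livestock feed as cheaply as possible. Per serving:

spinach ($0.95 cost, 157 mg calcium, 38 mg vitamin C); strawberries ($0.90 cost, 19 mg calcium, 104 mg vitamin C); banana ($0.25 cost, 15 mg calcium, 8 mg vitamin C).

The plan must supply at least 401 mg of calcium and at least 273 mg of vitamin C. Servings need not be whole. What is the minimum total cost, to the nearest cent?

$3.82

spinach only: max(401/157, 273/38) = 7.184 servings → $6.83.
strawberries only: max(401/19, 273/104) = 21.11 servings → $18.99.
banana only: max(401/15, 273/8) = 34.12 servings → $8.53.
spinach + strawberries with both tight: 2.34 servings and 1.77 servings → $3.82.
spinach + banana: the both-tight solution has a negative serving — not a feasible corner.
strawberries + banana with both tight: 0.63 servings and 25.94 servings → $7.05.
So the least-cost plan costs $3.82.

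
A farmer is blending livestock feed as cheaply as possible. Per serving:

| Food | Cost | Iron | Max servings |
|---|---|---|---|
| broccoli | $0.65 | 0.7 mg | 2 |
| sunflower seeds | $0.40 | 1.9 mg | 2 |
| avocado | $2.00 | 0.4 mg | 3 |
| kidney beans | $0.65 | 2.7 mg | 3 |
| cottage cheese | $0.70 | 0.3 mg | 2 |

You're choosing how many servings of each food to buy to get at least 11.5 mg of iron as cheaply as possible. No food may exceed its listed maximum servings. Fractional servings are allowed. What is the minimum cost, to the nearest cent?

$2.65

Cost per mg of iron: sunflower seeds $0.2105, kidney beans $0.2407, broccoli $0.9286, cottage cheese $2.3333, avocado $5.0000.
Take 2 servings of sunflower seeds: +3.8 mg iron for $0.80 (total $0.80, still need 7.7 mg).
Take 2.852 servings of kidney beans: +7.7 mg iron for $1.85 (total $2.65, still need 0.0 mg).
Filling from the cheapest source first is optimal under one linear minimum: $2.65.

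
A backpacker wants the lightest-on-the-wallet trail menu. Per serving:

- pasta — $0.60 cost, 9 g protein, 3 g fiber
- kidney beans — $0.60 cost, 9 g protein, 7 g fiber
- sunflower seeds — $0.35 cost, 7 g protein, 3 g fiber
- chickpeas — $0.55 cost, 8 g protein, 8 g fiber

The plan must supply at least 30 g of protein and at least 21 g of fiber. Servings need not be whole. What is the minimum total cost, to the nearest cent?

$1.77

Minimising a linear cost over {protein ≥ 30, fiber ≥ 21, servings ≥ 0} — the optimum is at a vertex, using one or two foods.
pasta only: max(30/9, 21/3) = 7 servings → $4.20.
kidney beans only: max(30/9, 21/7) = 3.333 servings → $2.00.
sunflower seeds only: max(30/7, 21/3) = 7 servings → $2.45.
chickpeas only: max(30/8, 21/8) = 3.75 servings → $2.06.
pasta + kidney beans with both tight: 0.5833 servings and 2.75 servings → $2.00.
pasta + sunflower seeds: intersection lies outside the first quadrant.
pasta + chickpeas with both tight: 1.5 servings and 2.062 servings → $2.03.
kidney beans + sunflower seeds with both tight: 2.591 servings and 0.9545 servings → $1.89.
kidney beans + chickpeas with both targets exact would need a negative amount; discard.
sunflower seeds + chickpeas with both tight: 2.25 servings and 1.781 servings → $1.77.
The minimum over all feasible corners is $1.77.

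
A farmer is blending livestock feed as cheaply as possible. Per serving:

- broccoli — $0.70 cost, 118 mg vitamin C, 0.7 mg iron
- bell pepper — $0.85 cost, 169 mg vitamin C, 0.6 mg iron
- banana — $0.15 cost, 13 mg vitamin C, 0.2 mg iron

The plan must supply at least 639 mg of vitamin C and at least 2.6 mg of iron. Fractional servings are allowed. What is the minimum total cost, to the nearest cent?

Check every corner: each single food scaled to meet both minima, and each pair solved so both constraints bind.
broccoli only: max(639/118, 2.6/0.7) = 5.415 servings → $3.79.
bell pepper only: max(639/169, 2.6/0.6) = 4.333 servings → $3.68.
banana only: max(639/13, 2.6/0.2) = 49.15 servings → $7.37.
broccoli + bell pepper with both tight: 1.179 servings and 2.958 servings → $3.34.
broccoli + banana: the both-tight solution has a negative serving — not a feasible corner.
bell pepper + banana with both tight: 3.615 servings and 2.154 servings → $3.40.
Cheapest feasible corner: $3.34.

$3.34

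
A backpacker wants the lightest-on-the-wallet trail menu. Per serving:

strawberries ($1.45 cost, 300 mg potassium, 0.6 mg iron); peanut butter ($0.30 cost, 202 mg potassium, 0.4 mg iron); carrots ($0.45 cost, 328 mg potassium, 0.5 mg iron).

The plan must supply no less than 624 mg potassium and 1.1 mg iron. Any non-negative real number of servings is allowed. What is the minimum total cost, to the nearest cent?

$0.89

For a min-cost LP with two ≥-constraints, a basic feasible solution has at most two positive variables.
strawberries only: max(624/300, 1.1/0.6) = 2.08 servings → $3.02.
peanut butter only: max(624/202, 1.1/0.4) = 3.089 servings → $0.93.
carrots only: max(624/328, 1.1/0.5) = 2.2 servings → $0.99.
strawberries + peanut butter with both targets exact would need a negative amount; discard.
strawberries + carrots with both tight: 1.043 servings and 0.9487 servings → $1.94.
peanut butter + carrots with both tight: 1.616 servings and 0.9073 servings → $0.89.
The minimum over all feasible corners is $0.89.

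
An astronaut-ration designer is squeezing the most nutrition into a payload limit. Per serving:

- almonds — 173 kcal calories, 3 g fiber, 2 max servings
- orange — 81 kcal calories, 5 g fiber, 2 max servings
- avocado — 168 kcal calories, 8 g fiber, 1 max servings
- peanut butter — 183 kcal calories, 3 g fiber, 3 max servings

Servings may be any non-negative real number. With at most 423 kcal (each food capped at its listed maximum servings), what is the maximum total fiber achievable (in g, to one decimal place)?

Fiber per kcal: orange 0.06173, avocado 0.04762, almonds 0.01734, peanut butter 0.01639.
Take 2 servings of orange: uses 162 kcal, +10.0 g fiber (running total 10.0 g).
Take 1 serving of avocado: uses 168 kcal, +8.0 g fiber (running total 18.0 g).
Take 0.5376 servings of almonds: uses 93 kcal, +1.6 g fiber (running total 19.6 g).
Greedy by best ratio exhausts the calories allowance optimally: 19.6 g.

19.6 g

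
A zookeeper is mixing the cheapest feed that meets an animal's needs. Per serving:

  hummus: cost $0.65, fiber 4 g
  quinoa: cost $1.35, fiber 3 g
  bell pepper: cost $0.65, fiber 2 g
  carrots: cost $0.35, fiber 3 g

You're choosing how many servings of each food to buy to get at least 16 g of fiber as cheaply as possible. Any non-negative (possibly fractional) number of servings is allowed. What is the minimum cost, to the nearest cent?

$1.87

Cost per g of fiber: carrots $0.1167, hummus $0.1625, bell pepper $0.3250, quinoa $0.4500.
With no serving limits, use only carrots: 16 g / 3 g = 5.333 servings × $0.35 = $1.87.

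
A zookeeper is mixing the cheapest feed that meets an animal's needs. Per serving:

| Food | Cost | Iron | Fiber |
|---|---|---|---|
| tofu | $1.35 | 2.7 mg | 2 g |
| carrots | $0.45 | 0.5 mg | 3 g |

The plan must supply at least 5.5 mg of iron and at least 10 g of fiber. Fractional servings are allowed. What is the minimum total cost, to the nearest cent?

Two binding constraints pin down two serving amounts, so the optimal mix uses at most two foods. The candidates are each food alone (scaled to the tighter of iron/fiber) and each pair with both constraints tight.
tofu only: max(5.5/2.7, 10/2) = 5 servings → $6.75.
carrots only: max(5.5/0.5, 10/3) = 11 servings → $4.95.
tofu + carrots with both tight: 1.62 servings and 2.254 servings → $3.20.
So the least-cost plan costs $3.20.

$3.20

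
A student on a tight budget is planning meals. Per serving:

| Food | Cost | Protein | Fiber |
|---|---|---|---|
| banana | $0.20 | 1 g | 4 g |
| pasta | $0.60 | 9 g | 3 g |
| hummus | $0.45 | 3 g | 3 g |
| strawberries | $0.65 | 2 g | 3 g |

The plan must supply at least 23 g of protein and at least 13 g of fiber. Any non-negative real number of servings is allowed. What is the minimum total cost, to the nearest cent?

banana only: max(23/1, 13/4) = 23 servings → $4.60.
pasta only: max(23/9, 13/3) = 4.333 servings → $2.60.
hummus only: max(23/3, 13/3) = 7.667 servings → $3.45.
strawberries only: max(23/2, 13/3) = 11.5 servings → $7.47.
banana + pasta with both tight: 1.455 servings and 2.394 servings → $1.73.
banana + hummus: intersection lies outside the first quadrant.
banana + strawberries: the both-tight solution has a negative serving — not a feasible corner.
pasta + hummus with both tight: 1.667 servings and 2.667 servings → $2.20.
pasta + strawberries with both tight: 2.048 servings and 2.286 servings → $2.71.
hummus + strawberries with both targets exact would need a negative amount; discard.
So the least-cost plan costs $1.73.

$1.73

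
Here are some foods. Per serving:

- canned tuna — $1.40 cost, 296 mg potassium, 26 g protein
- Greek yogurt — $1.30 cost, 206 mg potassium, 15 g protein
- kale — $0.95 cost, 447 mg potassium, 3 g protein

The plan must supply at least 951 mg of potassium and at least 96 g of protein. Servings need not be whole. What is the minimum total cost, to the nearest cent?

$5.17

Compare the cost at each extreme point of the feasible region.
canned tuna only: max(951/296, 96/26) = 3.692 servings → $5.17.
Greek yogurt only: max(951/206, 96/15) = 6.4 servings → $8.32.
kale only: max(951/447, 96/3) = 32 servings → $30.40.
canned tuna + Greek yogurt: intersection lies outside the first quadrant.
canned tuna + kale: intersection lies outside the first quadrant.
Greek yogurt + kale: intersection lies outside the first quadrant.
So the least-cost plan costs $5.17.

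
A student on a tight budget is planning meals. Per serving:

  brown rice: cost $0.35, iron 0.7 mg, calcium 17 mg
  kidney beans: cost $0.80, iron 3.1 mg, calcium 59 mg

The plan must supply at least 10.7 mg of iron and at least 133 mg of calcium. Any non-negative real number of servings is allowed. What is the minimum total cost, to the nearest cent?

$2.76

Compare the cost at each extreme point of the feasible region.
brown rice only: max(10.7/0.7, 133/17) = 15.29 servings → $5.35.
kidney beans only: max(10.7/3.1, 133/59) = 3.452 servings → $2.76.
brown rice + kidney beans with both targets exact would need a negative amount; discard.
The minimum over all feasible corners is $2.76.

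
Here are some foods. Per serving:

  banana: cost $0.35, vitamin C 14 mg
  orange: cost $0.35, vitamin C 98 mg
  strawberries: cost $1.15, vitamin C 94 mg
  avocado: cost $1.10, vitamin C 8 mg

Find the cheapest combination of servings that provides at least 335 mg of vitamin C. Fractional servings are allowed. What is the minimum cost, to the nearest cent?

$1.20

Cost per mg of vitamin C: orange $0.0036, strawberries $0.0122, banana $0.0250, avocado $0.1375.
With no serving limits, use only orange: 335 mg / 98 mg = 3.418 servings × $0.35 = $1.20.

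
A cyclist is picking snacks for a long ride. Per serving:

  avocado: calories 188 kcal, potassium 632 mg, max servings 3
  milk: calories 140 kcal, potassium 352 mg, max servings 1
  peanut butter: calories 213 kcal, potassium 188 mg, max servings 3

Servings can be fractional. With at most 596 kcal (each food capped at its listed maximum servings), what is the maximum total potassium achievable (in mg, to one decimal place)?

Potassium per kcal: avocado 3.362, milk 2.514, peanut butter 0.8826.
Take 3 servings of avocado: uses 564 kcal, +1896.0 mg potassium (running total 1896.0 mg).
Take 0.2286 servings of milk: uses 32 kcal, +80.5 mg potassium (running total 1976.5 mg).
Greedy by best ratio exhausts the calories allowance optimally: 1976.5 mg.

1976.5 mg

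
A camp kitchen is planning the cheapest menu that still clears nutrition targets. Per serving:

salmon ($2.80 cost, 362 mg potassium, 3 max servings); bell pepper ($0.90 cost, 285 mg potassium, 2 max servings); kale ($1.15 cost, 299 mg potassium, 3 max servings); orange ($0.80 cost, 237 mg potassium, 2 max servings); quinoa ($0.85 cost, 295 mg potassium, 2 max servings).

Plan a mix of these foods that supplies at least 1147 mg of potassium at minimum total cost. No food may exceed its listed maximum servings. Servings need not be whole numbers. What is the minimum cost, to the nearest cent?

$3.46

Cost per mg of potassium: quinoa $0.0029, bell pepper $0.0032, orange $0.0034, kale $0.0038, salmon $0.0077.
Take 2 servings of quinoa: +590.0 mg potassium for $1.70 (total $1.70, still need 557.0 mg).
Take 1.954 servings of bell pepper: +557.0 mg potassium for $1.76 (total $3.46, still need 0.0 mg).
Greedy by cheapest-per-mg is optimal for a single linear constraint, so the minimum cost is $3.46.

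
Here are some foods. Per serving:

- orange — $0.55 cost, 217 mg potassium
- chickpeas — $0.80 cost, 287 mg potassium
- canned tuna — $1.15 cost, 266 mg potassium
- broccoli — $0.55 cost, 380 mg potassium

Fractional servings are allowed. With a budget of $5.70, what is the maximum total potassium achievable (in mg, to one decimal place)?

Potassium per dollar: broccoli 690.9, orange 394.5, chickpeas 358.8, canned tuna 231.3.
With no serving limits, spend the whole cost allowance on broccoli: $5.70 / $0.55 × 380 mg = 3938.2 mg.

3938.2 mg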